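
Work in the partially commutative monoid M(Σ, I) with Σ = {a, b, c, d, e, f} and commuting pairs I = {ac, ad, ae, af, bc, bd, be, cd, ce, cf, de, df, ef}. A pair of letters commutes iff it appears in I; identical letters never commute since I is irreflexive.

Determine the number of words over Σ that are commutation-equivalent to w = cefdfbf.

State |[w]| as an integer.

piece 0:c — minimal
piece 1:e — minimal
piece 2:f — minimal
piece 3:d — minimal
piece 4:f rests on {2:f}
piece 5:b rests on {4:f}
piece 6:f rests on {5:b}
minimal pieces: {0:c, 1:e, 2:f, 3:d}
ways to finish when only these pieces remain (= sum over removing one remaining piece with nothing left below it):
  1 left: {0}→1  {1}→1  {3}→1  {6}→1
  2 left: {0,1}→2  {0,3}→2  {0,6}→2  {1,3}→2  {1,6}→2  {3,6}→2  {5,6}→1
  3 left: {0,1,3}→6  {0,1,6}→6  {0,3,6}→6  {0,5,6}→3  {1,3,6}→6  {1,5,6}→3  {3,5,6}→3  {4,5,6}→1
  4 left: {0,1,3,6}→24  {0,1,5,6}→12  {0,3,5,6}→12  {0,4,5,6}→4  {1,3,5,6}→12  {1,4,5,6}→4  {2,4,5,6}→1  {3,4,5,6}→4
  5 left: {0,1,3,5,6}→60  {0,1,4,5,6}→20  {0,2,4,5,6}→5  {0,3,4,5,6}→20  {1,2,4,5,6}→5  {1,3,4,5,6}→20  {2,3,4,5,6}→5
  placing 0:c first → 30 extensions
  placing 1:e first → 30 extensions
  placing 2:f first → 120 extensions
  placing 3:d first → 30 extensions
total linear extensions = 210

210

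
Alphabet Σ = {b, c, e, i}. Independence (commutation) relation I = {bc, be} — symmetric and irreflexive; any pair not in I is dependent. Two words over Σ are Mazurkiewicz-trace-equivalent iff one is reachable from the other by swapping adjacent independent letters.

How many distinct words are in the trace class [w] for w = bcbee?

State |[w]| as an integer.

#0=b has no predecessor
#1=c has no predecessor
#2=b depends on [0:b]
#3=e depends on [1:c]
#4=e depends on [3:e]
sources: [0:b, 1:c]
N(rest) = Σ N(rest − s) over sources s of rest; N(one piece) = 1:
  size 1 → [2]=1  [4]=1
  size 2 → [0,2]=1  [2,4]=2  [3,4]=1
  size 3 → [0,2,4]=3  [1,3,4]=1  [2,3,4]=3
  first=0(b) contributes 4
  first=1(c) contributes 6
|[w]| = 10

10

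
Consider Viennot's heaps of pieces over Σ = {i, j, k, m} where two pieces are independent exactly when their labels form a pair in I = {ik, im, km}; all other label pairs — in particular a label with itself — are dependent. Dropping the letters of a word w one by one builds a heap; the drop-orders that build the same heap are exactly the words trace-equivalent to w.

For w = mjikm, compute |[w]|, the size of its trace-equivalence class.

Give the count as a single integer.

drop 0:m onto floor
drop 1:j onto {0:m}
drop 2:i onto {1:j}
drop 3:k onto {1:j}
drop 4:m onto {1:j}
ground layer = {0:m}
drop-orders for the pieces not yet dropped (sum over which currently-grounded one goes next):
  1 to go: {2} 1  {3} 1  {4} 1
  2 to go: {2,3} 2  {2,4} 2  {3,4} 2
  3 to go: {2,3,4} 6
  if 0:m drops first: 6 orders

6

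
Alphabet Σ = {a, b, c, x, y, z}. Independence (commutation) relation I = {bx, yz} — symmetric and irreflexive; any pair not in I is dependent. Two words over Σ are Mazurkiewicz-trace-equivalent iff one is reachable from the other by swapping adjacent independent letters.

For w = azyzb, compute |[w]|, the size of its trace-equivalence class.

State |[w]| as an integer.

3

0(a) covers ∅
1(z) covers 0:a
2(y) covers 0:a
3(z) covers 1:z
4(b) covers 2:y, 3:z
floor of heap: 0:a
completions by unplaced set U, small U first (add the entries for U minus each lowest piece of U):
  |U|=1: {4}:1
  |U|=2: {2,4}:1  {3,4}:1
  |U|=3: {1,3,4}:1  {2,3,4}:2
  start at 0(a): 3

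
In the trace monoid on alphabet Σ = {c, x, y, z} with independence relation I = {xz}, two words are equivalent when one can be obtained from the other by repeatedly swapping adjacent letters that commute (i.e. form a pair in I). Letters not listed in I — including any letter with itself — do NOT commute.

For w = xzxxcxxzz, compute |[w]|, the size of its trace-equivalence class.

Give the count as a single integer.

#0=x has no predecessor
#1=z has no predecessor
#2=x depends on [0:x]
#3=x depends on [2:x]
#4=c depends on [1:z, 3:x]
#5=x depends on [4:c]
#6=x depends on [5:x]
#7=z depends on [4:c]
#8=z depends on [7:z]
sources: [0:x, 1:z]
N(rest) = Σ N(rest − s) over sources s of rest; N(one piece) = 1:
  size 1 → [6]=1  [8]=1
  size 2 → [5,6]=1  [6,8]=2  [7,8]=1
  size 3 → [5,6,8]=3  [6,7,8]=3
  size 4 → [5,6,7,8]=6
  size 5 → [4,5,6,7,8]=6
  size 6 → [1,4,5,6,7,8]=6  [3,4,5,6,7,8]=6
  size 7 → [1,3,4,5,6,7,8]=12  [2,3,4,5,6,7,8]=6
  first=0(x) contributes 18
  first=1(z) contributes 6
|[w]| = 24

24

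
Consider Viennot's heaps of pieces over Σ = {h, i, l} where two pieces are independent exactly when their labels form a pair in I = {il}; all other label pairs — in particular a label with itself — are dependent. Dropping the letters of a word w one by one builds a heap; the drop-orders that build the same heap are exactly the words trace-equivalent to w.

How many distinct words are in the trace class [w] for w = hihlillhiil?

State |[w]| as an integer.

#0=h has no predecessor
#1=i depends on [0:h]
#2=h depends on [1:i]
#3=l depends on [2:h]
#4=i depends on [2:h]
#5=l depends on [3:l]
#6=l depends on [5:l]
#7=h depends on [4:i, 6:l]
#8=i depends on [7:h]
#9=i depends on [8:i]
#10=l depends on [7:h]
sources: [0:h]
N(rest) = Σ N(rest − s) over sources s of rest; N(one piece) = 1:
  size 1 → [9]=1  [10]=1
  size 2 → [8,9]=1  [9,10]=2
  size 3 → [8,9,10]=3
  size 4 → [7,8,9,10]=3
  size 5 → [4,7,8,9,10]=3  [6,7,8,9,10]=3
  size 6 → [4,6,7,8,9,10]=6  [5,6,7,8,9,10]=3
  size 7 → [3,5,6,7,8,9,10]=3  [4,5,6,7,8,9,10]=9
  size 8 → [3,4,5,6,7,8,9,10]=12
  size 9 → [2,3,4,5,6,7,8,9,10]=12
  first=0(h) contributes 12

12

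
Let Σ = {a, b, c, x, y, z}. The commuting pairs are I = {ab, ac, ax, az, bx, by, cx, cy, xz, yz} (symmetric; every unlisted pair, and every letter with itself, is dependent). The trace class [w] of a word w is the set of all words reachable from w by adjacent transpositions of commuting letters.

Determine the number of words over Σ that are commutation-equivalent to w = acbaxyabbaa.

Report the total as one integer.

#0=a has no predecessor
#1=c has no predecessor
#2=b depends on [1:c]
#3=a depends on [0:a]
#4=x has no predecessor
#5=y depends on [3:a, 4:x]
#6=a depends on [5:y]
#7=b depends on [2:b]
#8=b depends on [7:b]
#9=a depends on [6:a]
#10=a depends on [9:a]
sources: [0:a, 1:c, 4:x]
N(rest) = Σ N(rest − s) over sources s of rest; N(one piece) = 1:
  size 1 → [8]=1  [10]=1
  size 2 → [7,8]=1  [8,10]=2  [9,10]=1
  size 3 → [2,7,8]=1  [6,9,10]=1  [7,8,10]=3  [8,9,10]=3
  size 4 → [1,2,7,8]=1  [2,7,8,10]=4  [5,6,9,10]=1  [6,8,9,10]=4  [7,8,9,10]=6
  size 5 → [1,2,7,8,10]=5  [2,7,8,9,10]=10  [3,5,6,9,10]=1  [4,5,6,9,10]=1  [5,6,8,9,10]=5  [6,7,8,9,10]=10
  size 6 → [0,3,5,6,9,10]=1  [1,2,7,8,9,10]=15  [2,6,7,8,9,10]=20  [3,4,5,6,9,10]=2  [3,5,6,8,9,10]=6  [4,5,6,8,9,10]=6  [5,6,7,8,9,10]=15
  size 7 → [0,3,4,5,6,9,10]=3  [0,3,5,6,8,9,10]=7  [1,2,6,7,8,9,10]=35  [2,5,6,7,8,9,10]=35  [3,4,5,6,8,9,10]=14  [3,5,6,7,8,9,10]=21  [4,5,6,7,8,9,10]=21
  size 8 → [0,3,4,5,6,8,9,10]=24  [0,3,5,6,7,8,9,10]=28  [1,2,5,6,7,8,9,10]=70  [2,3,5,6,7,8,9,10]=56  [2,4,5,6,7,8,9,10]=56  [3,4,5,6,7,8,9,10]=56
  size 9 → [0,2,3,5,6,7,8,9,10]=84  [0,3,4,5,6,7,8,9,10]=108  [1,2,3,5,6,7,8,9,10]=126  [1,2,4,5,6,7,8,9,10]=126  [2,3,4,5,6,7,8,9,10]=168
  first=0(a) contributes 420
  first=1(c) contributes 360
  first=4(x) contributes 210
|[w]| = 990

990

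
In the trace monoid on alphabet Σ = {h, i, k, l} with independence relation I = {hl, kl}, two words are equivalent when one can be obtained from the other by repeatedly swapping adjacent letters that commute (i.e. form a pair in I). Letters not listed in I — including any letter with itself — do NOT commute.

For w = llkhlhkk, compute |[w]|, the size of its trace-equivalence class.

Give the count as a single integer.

0(l) covers ∅
1(l) covers 0:l
2(k) covers ∅
3(h) covers 2:k
4(l) covers 1:l
5(h) covers 3:h
6(k) covers 5:h
7(k) covers 6:k
floor of heap: 0:l, 2:k
completions by unplaced set U, small U first (add the entries for U minus each lowest piece of U):
  |U|=1: {4}:1  {7}:1
  |U|=2: {1,4}:1  {4,7}:2  {6,7}:1
  |U|=3: {0,1,4}:1  {1,4,7}:3  {4,6,7}:3  {5,6,7}:1
  |U|=4: {0,1,4,7}:4  {1,4,6,7}:6  {3,5,6,7}:1  {4,5,6,7}:4
  |U|=5: {0,1,4,6,7}:10  {1,4,5,6,7}:10  {2,3,5,6,7}:1  {3,4,5,6,7}:5
  |U|=6: {0,1,4,5,6,7}:20  {1,3,4,5,6,7}:15  {2,3,4,5,6,7}:6
  start at 0(l): 21
  start at 2(k): 35
sum over floor = 56

56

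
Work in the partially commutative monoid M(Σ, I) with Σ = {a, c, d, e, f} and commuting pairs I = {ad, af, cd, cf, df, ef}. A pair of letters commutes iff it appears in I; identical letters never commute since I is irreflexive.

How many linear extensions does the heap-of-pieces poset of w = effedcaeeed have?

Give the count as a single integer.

165

drop 0:e onto floor
drop 1:f onto floor
drop 2:f onto {1:f}
drop 3:e onto {0:e}
drop 4:d onto {3:e}
drop 5:c onto {3:e}
drop 6:a onto {5:c}
drop 7:e onto {4:d, 6:a}
drop 8:e onto {7:e}
drop 9:e onto {8:e}
drop 10:d onto {9:e}
ground layer = {0:e, 1:f}
drop-orders for the pieces not yet dropped (sum over which currently-grounded one goes next):
  1 to go: {2} 1  {10} 1
  2 to go: {1,2} 1  {2,10} 2  {9,10} 1
  3 to go: {1,2,10} 3  {2,9,10} 3  {8,9,10} 1
  4 to go: {1,2,9,10} 6  {2,8,9,10} 4  {7,8,9,10} 1
  5 to go: {1,2,8,9,10} 10  {2,7,8,9,10} 5  {4,7,8,9,10} 1  {6,7,8,9,10} 1
  6 to go: {1,2,7,8,9,10} 15  {2,4,7,8,9,10} 6  {2,6,7,8,9,10} 6  {4,6,7,8,9,10} 2  {5,6,7,8,9,10} 1
  7 to go: {1,2,4,7,8,9,10} 21  {1,2,6,7,8,9,10} 21  {2,4,6,7,8,9,10} 14  {2,5,6,7,8,9,10} 7  {4,5,6,7,8,9,10} 3
  8 to go: {1,2,4,6,7,8,9,10} 56  {1,2,5,6,7,8,9,10} 28  {2,4,5,6,7,8,9,10} 24  {3,4,5,6,7,8,9,10} 3
  9 to go: {0,3,4,5,6,7,8,9,10} 3  {1,2,4,5,6,7,8,9,10} 108  {2,3,4,5,6,7,8,9,10} 27
  if 0:e drops first: 135 orders
  if 1:f drops first: 30 orders
heap linearizations: 165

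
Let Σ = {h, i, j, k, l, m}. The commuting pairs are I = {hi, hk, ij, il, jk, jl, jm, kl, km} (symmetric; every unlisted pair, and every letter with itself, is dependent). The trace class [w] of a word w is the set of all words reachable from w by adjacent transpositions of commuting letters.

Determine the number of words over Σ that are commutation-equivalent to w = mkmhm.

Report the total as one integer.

drop 0:m onto floor
drop 1:k onto floor
drop 2:m onto {0:m}
drop 3:h onto {2:m}
drop 4:m onto {3:h}
ground layer = {0:m, 1:k}
drop-orders for the pieces not yet dropped (sum over which currently-grounded one goes next):
  1 to go: {1} 1  {4} 1
  2 to go: {1,4} 2  {3,4} 1
  3 to go: {1,3,4} 3  {2,3,4} 1
  if 0:m drops first: 4 orders
  if 1:k drops first: 1 orders
heap linearizations: 5

5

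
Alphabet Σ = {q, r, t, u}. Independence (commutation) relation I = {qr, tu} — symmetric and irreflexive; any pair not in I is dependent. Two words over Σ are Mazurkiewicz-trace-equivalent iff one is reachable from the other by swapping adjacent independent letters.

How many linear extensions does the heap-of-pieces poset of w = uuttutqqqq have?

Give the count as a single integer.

0(u) covers ∅
1(u) covers 0:u
2(t) covers ∅
3(t) covers 2:t
4(u) covers 1:u
5(t) covers 3:t
6(q) covers 4:u, 5:t
7(q) covers 6:q
8(q) covers 7:q
9(q) covers 8:q
floor of heap: 0:u, 2:t
completions by unplaced set U, small U first (add the entries for U minus each lowest piece of U):
  |U|=1: {9}:1
  |U|=2: {8,9}:1
  |U|=3: {7,8,9}:1
  |U|=4: {6,7,8,9}:1
  |U|=5: {4,6,7,8,9}:1  {5,6,7,8,9}:1
  |U|=6: {1,4,6,7,8,9}:1  {3,5,6,7,8,9}:1  {4,5,6,7,8,9}:2
  |U|=7: {0,1,4,6,7,8,9}:1  {1,4,5,6,7,8,9}:3  {2,3,5,6,7,8,9}:1  {3,4,5,6,7,8,9}:3
  |U|=8: {0,1,4,5,6,7,8,9}:4  {1,3,4,5,6,7,8,9}:6  {2,3,4,5,6,7,8,9}:4
  start at 0(u): 10
  start at 2(t): 10
sum over floor = 20

20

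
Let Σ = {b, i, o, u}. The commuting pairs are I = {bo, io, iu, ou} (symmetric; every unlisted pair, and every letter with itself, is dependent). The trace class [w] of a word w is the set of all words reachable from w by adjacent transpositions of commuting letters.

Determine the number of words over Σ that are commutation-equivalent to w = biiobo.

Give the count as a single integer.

15

0(b) covers ∅
1(i) covers 0:b
2(i) covers 1:i
3(o) covers ∅
4(b) covers 2:i
5(o) covers 3:o
floor of heap: 0:b, 3:o
completions by unplaced set U, small U first (add the entries for U minus each lowest piece of U):
  |U|=1: {4}:1  {5}:1
  |U|=2: {2,4}:1  {3,5}:1  {4,5}:2
  |U|=3: {1,2,4}:1  {2,4,5}:3  {3,4,5}:3
  |U|=4: {0,1,2,4}:1  {1,2,4,5}:4  {2,3,4,5}:6
  start at 0(b): 10
  start at 3(o): 5
sum over floor = 15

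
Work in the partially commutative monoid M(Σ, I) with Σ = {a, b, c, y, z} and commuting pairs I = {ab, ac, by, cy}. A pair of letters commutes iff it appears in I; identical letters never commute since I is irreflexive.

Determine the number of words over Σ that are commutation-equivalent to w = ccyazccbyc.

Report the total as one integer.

30

drop 0:c onto floor
drop 1:c onto {0:c}
drop 2:y onto floor
drop 3:a onto {2:y}
drop 4:z onto {1:c, 3:a}
drop 5:c onto {4:z}
drop 6:c onto {5:c}
drop 7:b onto {6:c}
drop 8:y onto {4:z}
drop 9:c onto {7:b}
ground layer = {0:c, 2:y}
drop-orders for the pieces not yet dropped (sum over which currently-grounded one goes next):
  1 to go: {8} 1  {9} 1
  2 to go: {7,9} 1  {8,9} 2
  3 to go: {6,7,9} 1  {7,8,9} 3
  4 to go: {5,6,7,9} 1  {6,7,8,9} 4
  5 to go: {5,6,7,8,9} 5
  6 to go: {4,5,6,7,8,9} 5
  7 to go: {1,4,5,6,7,8,9} 5  {3,4,5,6,7,8,9} 5
  8 to go: {0,1,4,5,6,7,8,9} 5  {1,3,4,5,6,7,8,9} 10  {2,3,4,5,6,7,8,9} 5
  if 0:c drops first: 15 orders
  if 2:y drops first: 15 orders
heap linearizations: 30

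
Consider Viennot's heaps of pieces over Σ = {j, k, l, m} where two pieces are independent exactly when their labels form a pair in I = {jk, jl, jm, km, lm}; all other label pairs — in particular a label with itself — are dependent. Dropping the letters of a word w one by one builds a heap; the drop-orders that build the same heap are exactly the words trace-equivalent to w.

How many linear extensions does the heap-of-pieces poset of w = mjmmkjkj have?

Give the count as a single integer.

560

0(m) covers ∅
1(j) covers ∅
2(m) covers 0:m
3(m) covers 2:m
4(k) covers ∅
5(j) covers 1:j
6(k) covers 4:k
7(j) covers 5:j
floor of heap: 0:m, 1:j, 4:k
completions by unplaced set U, small U first (add the entries for U minus each lowest piece of U):
  |U|=1: {3}:1  {6}:1  {7}:1
  |U|=2: {2,3}:1  {3,6}:2  {3,7}:2  {4,6}:1  {5,7}:1  {6,7}:2
  |U|=3: {0,2,3}:1  {1,5,7}:1  {2,3,6}:3  {2,3,7}:3  {3,4,6}:3  {3,5,7}:3  {3,6,7}:6  {4,6,7}:3  {5,6,7}:3
  |U|=4: {0,2,3,6}:4  {0,2,3,7}:4  {1,3,5,7}:4  {1,5,6,7}:4  {2,3,4,6}:6  {2,3,5,7}:6  {2,3,6,7}:12  {3,4,6,7}:12  {3,5,6,7}:12  {4,5,6,7}:6
  |U|=5: {0,2,3,4,6}:10  {0,2,3,5,7}:10  {0,2,3,6,7}:20  {1,2,3,5,7}:10  {1,3,5,6,7}:20  {1,4,5,6,7}:10  {2,3,4,6,7}:30  {2,3,5,6,7}:30  {3,4,5,6,7}:30
  |U|=6: {0,1,2,3,5,7}:20  {0,2,3,4,6,7}:60  {0,2,3,5,6,7}:60  {1,2,3,5,6,7}:60  {1,3,4,5,6,7}:60  {2,3,4,5,6,7}:90
  start at 0(m): 210
  start at 1(j): 210
  start at 4(k): 140
sum over floor = 560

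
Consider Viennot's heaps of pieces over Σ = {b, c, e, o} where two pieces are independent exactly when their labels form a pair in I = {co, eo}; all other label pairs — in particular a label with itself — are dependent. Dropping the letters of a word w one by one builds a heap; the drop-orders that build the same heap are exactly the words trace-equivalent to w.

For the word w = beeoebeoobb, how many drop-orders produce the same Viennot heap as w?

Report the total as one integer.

12

piece 0:b — minimal
piece 1:e rests on {0:b}
piece 2:e rests on {1:e}
piece 3:o rests on {0:b}
piece 4:e rests on {2:e}
piece 5:b rests on {3:o, 4:e}
piece 6:e rests on {5:b}
piece 7:o rests on {5:b}
piece 8:o rests on {7:o}
piece 9:b rests on {6:e, 8:o}
piece 10:b rests on {9:b}
minimal pieces: {0:b}
ways to finish when only these pieces remain (= sum over removing one remaining piece with nothing left below it):
  1 left: {10}→1
  2 left: {9,10}→1
  3 left: {6,9,10}→1  {8,9,10}→1
  4 left: {6,8,9,10}→2  {7,8,9,10}→1
  5 left: {6,7,8,9,10}→3
  6 left: {5,6,7,8,9,10}→3
  7 left: {3,5,6,7,8,9,10}→3  {4,5,6,7,8,9,10}→3
  8 left: {2,4,5,6,7,8,9,10}→3  {3,4,5,6,7,8,9,10}→6
  9 left: {1,2,4,5,6,7,8,9,10}→3  {2,3,4,5,6,7,8,9,10}→9
  placing 0:b first → 12 extensions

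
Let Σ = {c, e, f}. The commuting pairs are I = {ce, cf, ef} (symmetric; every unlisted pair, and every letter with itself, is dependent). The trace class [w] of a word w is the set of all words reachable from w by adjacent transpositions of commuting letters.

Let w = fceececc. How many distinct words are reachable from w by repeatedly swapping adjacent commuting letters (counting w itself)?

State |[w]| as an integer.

drop 0:f onto floor
drop 1:c onto floor
drop 2:e onto floor
drop 3:e onto {2:e}
drop 4:c onto {1:c}
drop 5:e onto {3:e}
drop 6:c onto {4:c}
drop 7:c onto {6:c}
ground layer = {0:f, 1:c, 2:e}
drop-orders for the pieces not yet dropped (sum over which currently-grounded one goes next):
  1 to go: {0} 1  {5} 1  {7} 1
  2 to go: {0,5} 2  {0,7} 2  {3,5} 1  {5,7} 2  {6,7} 1
  3 to go: {0,3,5} 3  {0,5,7} 6  {0,6,7} 3  {2,3,5} 1  {3,5,7} 3  {4,6,7} 1  {5,6,7} 3
  4 to go: {0,2,3,5} 4  {0,3,5,7} 12  {0,4,6,7} 4  {0,5,6,7} 12  {1,4,6,7} 1  {2,3,5,7} 4  {3,5,6,7} 6  {4,5,6,7} 4
  5 to go: {0,1,4,6,7} 5  {0,2,3,5,7} 20  {0,3,5,6,7} 30  {0,4,5,6,7} 20  {1,4,5,6,7} 5  {2,3,5,6,7} 10  {3,4,5,6,7} 10
  6 to go: {0,1,4,5,6,7} 30  {0,2,3,5,6,7} 60  {0,3,4,5,6,7} 60  {1,3,4,5,6,7} 15  {2,3,4,5,6,7} 20
  if 0:f drops first: 35 orders
  if 1:c drops first: 140 orders
  if 2:e drops first: 105 orders
heap linearizations: 280

280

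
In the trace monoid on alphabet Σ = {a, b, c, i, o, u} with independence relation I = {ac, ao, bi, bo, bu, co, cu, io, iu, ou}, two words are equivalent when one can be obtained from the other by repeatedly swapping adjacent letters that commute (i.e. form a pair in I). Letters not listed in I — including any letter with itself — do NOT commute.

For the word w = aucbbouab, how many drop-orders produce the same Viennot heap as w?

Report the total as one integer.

144

drop 0:a onto floor
drop 1:u onto {0:a}
drop 2:c onto floor
drop 3:b onto {0:a, 2:c}
drop 4:b onto {3:b}
drop 5:o onto floor
drop 6:u onto {1:u}
drop 7:a onto {4:b, 6:u}
drop 8:b onto {7:a}
ground layer = {0:a, 2:c, 5:o}
drop-orders for the pieces not yet dropped (sum over which currently-grounded one goes next):
  1 to go: {5} 1  {8} 1
  2 to go: {5,8} 2  {7,8} 1
  3 to go: {4,7,8} 1  {5,7,8} 3  {6,7,8} 1
  4 to go: {1,6,7,8} 1  {3,4,7,8} 1  {4,5,7,8} 4  {4,6,7,8} 2  {5,6,7,8} 4
  5 to go: {1,4,6,7,8} 3  {1,5,6,7,8} 5  {2,3,4,7,8} 1  {3,4,5,7,8} 5  {3,4,6,7,8} 3  {4,5,6,7,8} 10
  6 to go: {1,3,4,6,7,8} 6  {1,4,5,6,7,8} 18  {2,3,4,5,7,8} 6  {2,3,4,6,7,8} 4  {3,4,5,6,7,8} 18
  7 to go: {0,1,3,4,6,7,8} 6  {1,2,3,4,6,7,8} 10  {1,3,4,5,6,7,8} 42  {2,3,4,5,6,7,8} 28
  if 0:a drops first: 80 orders
  if 2:c drops first: 48 orders
  if 5:o drops first: 16 orders
heap linearizations: 144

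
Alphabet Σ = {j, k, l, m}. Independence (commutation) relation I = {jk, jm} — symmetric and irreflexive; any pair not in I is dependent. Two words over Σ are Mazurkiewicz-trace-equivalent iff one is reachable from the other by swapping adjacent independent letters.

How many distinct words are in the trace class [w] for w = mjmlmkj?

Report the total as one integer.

piece 0:m — minimal
piece 1:j — minimal
piece 2:m rests on {0:m}
piece 3:l rests on {1:j, 2:m}
piece 4:m rests on {3:l}
piece 5:k rests on {4:m}
piece 6:j rests on {3:l}
minimal pieces: {0:m, 1:j}
ways to finish when only these pieces remain (= sum over removing one remaining piece with nothing left below it):
  1 left: {5}→1  {6}→1
  2 left: {4,5}→1  {5,6}→2
  3 left: {4,5,6}→3
  4 left: {3,4,5,6}→3
  5 left: {1,3,4,5,6}→3  {2,3,4,5,6}→3
  placing 0:m first → 6 extensions
  placing 1:j first → 3 extensions
total linear extensions = 9

9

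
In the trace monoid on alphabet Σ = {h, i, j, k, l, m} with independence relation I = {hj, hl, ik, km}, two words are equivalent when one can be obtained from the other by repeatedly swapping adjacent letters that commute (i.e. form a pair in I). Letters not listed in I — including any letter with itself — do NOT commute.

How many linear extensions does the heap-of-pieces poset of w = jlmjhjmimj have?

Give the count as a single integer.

3

#0=j has no predecessor
#1=l depends on [0:j]
#2=m depends on [1:l]
#3=j depends on [2:m]
#4=h depends on [2:m]
#5=j depends on [3:j]
#6=m depends on [4:h, 5:j]
#7=i depends on [6:m]
#8=m depends on [7:i]
#9=j depends on [8:m]
sources: [0:j]
N(rest) = Σ N(rest − s) over sources s of rest; N(one piece) = 1:
  size 1 → [9]=1
  size 2 → [8,9]=1
  size 3 → [7,8,9]=1
  size 4 → [6,7,8,9]=1
  size 5 → [4,6,7,8,9]=1  [5,6,7,8,9]=1
  size 6 → [3,5,6,7,8,9]=1  [4,5,6,7,8,9]=2
  size 7 → [3,4,5,6,7,8,9]=3
  size 8 → [2,3,4,5,6,7,8,9]=3
  first=0(j) contributes 3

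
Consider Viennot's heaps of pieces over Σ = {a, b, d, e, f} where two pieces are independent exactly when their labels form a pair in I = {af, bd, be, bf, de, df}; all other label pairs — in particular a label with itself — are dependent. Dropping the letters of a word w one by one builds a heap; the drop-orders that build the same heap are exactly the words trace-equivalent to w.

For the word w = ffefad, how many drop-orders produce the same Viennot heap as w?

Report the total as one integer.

3

0(f) covers ∅
1(f) covers 0:f
2(e) covers 1:f
3(f) covers 2:e
4(a) covers 2:e
5(d) covers 4:a
floor of heap: 0:f
completions by unplaced set U, small U first (add the entries for U minus each lowest piece of U):
  |U|=1: {3}:1  {5}:1
  |U|=2: {3,5}:2  {4,5}:1
  |U|=3: {3,4,5}:3
  |U|=4: {2,3,4,5}:3
  start at 0(f): 3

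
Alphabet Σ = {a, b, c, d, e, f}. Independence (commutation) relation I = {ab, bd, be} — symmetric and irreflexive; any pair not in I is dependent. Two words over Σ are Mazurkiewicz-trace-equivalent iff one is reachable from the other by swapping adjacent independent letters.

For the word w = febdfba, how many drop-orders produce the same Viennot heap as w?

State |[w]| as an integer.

6

drop 0:f onto floor
drop 1:e onto {0:f}
drop 2:b onto {0:f}
drop 3:d onto {1:e}
drop 4:f onto {2:b, 3:d}
drop 5:b onto {4:f}
drop 6:a onto {4:f}
ground layer = {0:f}
drop-orders for the pieces not yet dropped (sum over which currently-grounded one goes next):
  1 to go: {5} 1  {6} 1
  2 to go: {5,6} 2
  3 to go: {4,5,6} 2
  4 to go: {2,4,5,6} 2  {3,4,5,6} 2
  5 to go: {1,3,4,5,6} 2  {2,3,4,5,6} 4
  if 0:f drops first: 6 orders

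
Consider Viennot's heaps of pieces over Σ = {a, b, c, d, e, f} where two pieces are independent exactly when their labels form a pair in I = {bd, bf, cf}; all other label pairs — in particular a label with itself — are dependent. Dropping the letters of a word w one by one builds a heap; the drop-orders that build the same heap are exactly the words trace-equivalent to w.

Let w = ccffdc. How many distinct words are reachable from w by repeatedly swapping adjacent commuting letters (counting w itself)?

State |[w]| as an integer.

6

0(c) covers ∅
1(c) covers 0:c
2(f) covers ∅
3(f) covers 2:f
4(d) covers 1:c, 3:f
5(c) covers 4:d
floor of heap: 0:c, 2:f
completions by unplaced set U, small U first (add the entries for U minus each lowest piece of U):
  |U|=1: {5}:1
  |U|=2: {4,5}:1
  |U|=3: {1,4,5}:1  {3,4,5}:1
  |U|=4: {0,1,4,5}:1  {1,3,4,5}:2  {2,3,4,5}:1
  start at 0(c): 3
  start at 2(f): 3
sum over floor = 6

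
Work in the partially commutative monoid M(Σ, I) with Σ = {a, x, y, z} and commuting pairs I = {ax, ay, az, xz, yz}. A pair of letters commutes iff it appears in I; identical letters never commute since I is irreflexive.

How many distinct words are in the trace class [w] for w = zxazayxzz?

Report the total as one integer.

1260

0(z) covers ∅
1(x) covers ∅
2(a) covers ∅
3(z) covers 0:z
4(a) covers 2:a
5(y) covers 1:x
6(x) covers 5:y
7(z) covers 3:z
8(z) covers 7:z
floor of heap: 0:z, 1:x, 2:a
completions by unplaced set U, small U first (add the entries for U minus each lowest piece of U):
  |U|=1: {4}:1  {6}:1  {8}:1
  |U|=2: {2,4}:1  {4,6}:2  {4,8}:2  {5,6}:1  {6,8}:2  {7,8}:1
  |U|=3: {1,5,6}:1  {2,4,6}:3  {2,4,8}:3  {3,7,8}:1  {4,5,6}:3  {4,6,8}:6  {4,7,8}:3  {5,6,8}:3  {6,7,8}:3
  |U|=4: {0,3,7,8}:1  {1,4,5,6}:4  {1,5,6,8}:4  {2,4,5,6}:6  {2,4,6,8}:12  {2,4,7,8}:6  {3,4,7,8}:4  {3,6,7,8}:4  {4,5,6,8}:12  {4,6,7,8}:12  {5,6,7,8}:6
  |U|=5: {0,3,4,7,8}:5  {0,3,6,7,8}:5  {1,2,4,5,6}:10  {1,4,5,6,8}:20  {1,5,6,7,8}:10  {2,3,4,7,8}:10  {2,4,5,6,8}:30  {2,4,6,7,8}:30  {3,4,6,7,8}:20  {3,5,6,7,8}:10  {4,5,6,7,8}:30
  |U|=6: {0,2,3,4,7,8}:15  {0,3,4,6,7,8}:30  {0,3,5,6,7,8}:15  {1,2,4,5,6,8}:60  {1,3,5,6,7,8}:20  {1,4,5,6,7,8}:60  {2,3,4,6,7,8}:60  {2,4,5,6,7,8}:90  {3,4,5,6,7,8}:60
  |U|=7: {0,1,3,5,6,7,8}:35  {0,2,3,4,6,7,8}:105  {0,3,4,5,6,7,8}:105  {1,2,4,5,6,7,8}:210  {1,3,4,5,6,7,8}:140  {2,3,4,5,6,7,8}:210
  start at 0(z): 560
  start at 1(x): 420
  start at 2(a): 280
sum over floor = 1260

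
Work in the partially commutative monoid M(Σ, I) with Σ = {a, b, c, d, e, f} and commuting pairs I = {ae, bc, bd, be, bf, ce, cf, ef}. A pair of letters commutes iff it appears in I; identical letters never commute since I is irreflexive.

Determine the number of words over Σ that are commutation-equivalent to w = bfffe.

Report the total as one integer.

piece 0:b — minimal
piece 1:f — minimal
piece 2:f rests on {1:f}
piece 3:f rests on {2:f}
piece 4:e — minimal
minimal pieces: {0:b, 1:f, 4:e}
ways to finish when only these pieces remain (= sum over removing one remaining piece with nothing left below it):
  1 left: {0}→1  {3}→1  {4}→1
  2 left: {0,3}→2  {0,4}→2  {2,3}→1  {3,4}→2
  3 left: {0,2,3}→3  {0,3,4}→6  {1,2,3}→1  {2,3,4}→3
  placing 0:b first → 4 extensions
  placing 1:f first → 12 extensions
  placing 4:e first → 4 extensions
total linear extensions = 20

20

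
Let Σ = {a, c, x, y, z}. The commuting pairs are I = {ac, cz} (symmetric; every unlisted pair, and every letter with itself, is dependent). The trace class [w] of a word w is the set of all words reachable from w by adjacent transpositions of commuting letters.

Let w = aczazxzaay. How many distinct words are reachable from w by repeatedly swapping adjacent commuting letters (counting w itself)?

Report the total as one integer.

5

drop 0:a onto floor
drop 1:c onto floor
drop 2:z onto {0:a}
drop 3:a onto {2:z}
drop 4:z onto {3:a}
drop 5:x onto {1:c, 4:z}
drop 6:z onto {5:x}
drop 7:a onto {6:z}
drop 8:a onto {7:a}
drop 9:y onto {8:a}
ground layer = {0:a, 1:c}
drop-orders for the pieces not yet dropped (sum over which currently-grounded one goes next):
  1 to go: {9} 1
  2 to go: {8,9} 1
  3 to go: {7,8,9} 1
  4 to go: {6,7,8,9} 1
  5 to go: {5,6,7,8,9} 1
  6 to go: {1,5,6,7,8,9} 1  {4,5,6,7,8,9} 1
  7 to go: {1,4,5,6,7,8,9} 2  {3,4,5,6,7,8,9} 1
  8 to go: {1,3,4,5,6,7,8,9} 3  {2,3,4,5,6,7,8,9} 1
  if 0:a drops first: 4 orders
  if 1:c drops first: 1 orders
heap linearizations: 5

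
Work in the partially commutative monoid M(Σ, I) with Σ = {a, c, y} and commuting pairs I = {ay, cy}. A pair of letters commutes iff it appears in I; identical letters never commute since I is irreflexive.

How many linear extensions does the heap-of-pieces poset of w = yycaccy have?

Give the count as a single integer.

drop 0:y onto floor
drop 1:y onto {0:y}
drop 2:c onto floor
drop 3:a onto {2:c}
drop 4:c onto {3:a}
drop 5:c onto {4:c}
drop 6:y onto {1:y}
ground layer = {0:y, 2:c}
drop-orders for the pieces not yet dropped (sum over which currently-grounded one goes next):
  1 to go: {5} 1  {6} 1
  2 to go: {1,6} 1  {4,5} 1  {5,6} 2
  3 to go: {0,1,6} 1  {1,5,6} 3  {3,4,5} 1  {4,5,6} 3
  4 to go: {0,1,5,6} 4  {1,4,5,6} 6  {2,3,4,5} 1  {3,4,5,6} 4
  5 to go: {0,1,4,5,6} 10  {1,3,4,5,6} 10  {2,3,4,5,6} 5
  if 0:y drops first: 15 orders
  if 2:c drops first: 20 orders
heap linearizations: 35

35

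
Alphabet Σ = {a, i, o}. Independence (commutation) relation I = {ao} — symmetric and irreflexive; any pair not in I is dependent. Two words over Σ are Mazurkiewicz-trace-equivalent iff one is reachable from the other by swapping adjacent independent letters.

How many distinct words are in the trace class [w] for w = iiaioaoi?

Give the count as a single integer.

0(i) covers ∅
1(i) covers 0:i
2(a) covers 1:i
3(i) covers 2:a
4(o) covers 3:i
5(a) covers 3:i
6(o) covers 4:o
7(i) covers 5:a, 6:o
floor of heap: 0:i
completions by unplaced set U, small U first (add the entries for U minus each lowest piece of U):
  |U|=1: {7}:1
  |U|=2: {5,7}:1  {6,7}:1
  |U|=3: {4,6,7}:1  {5,6,7}:2
  |U|=4: {4,5,6,7}:3
  |U|=5: {3,4,5,6,7}:3
  |U|=6: {2,3,4,5,6,7}:3
  start at 0(i): 3

3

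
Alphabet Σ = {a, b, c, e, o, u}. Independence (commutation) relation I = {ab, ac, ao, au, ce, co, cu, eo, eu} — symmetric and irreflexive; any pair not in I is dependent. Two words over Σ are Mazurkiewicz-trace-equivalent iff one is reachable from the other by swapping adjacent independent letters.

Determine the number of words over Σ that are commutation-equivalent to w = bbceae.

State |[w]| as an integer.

4

0(b) covers ∅
1(b) covers 0:b
2(c) covers 1:b
3(e) covers 1:b
4(a) covers 3:e
5(e) covers 4:a
floor of heap: 0:b
completions by unplaced set U, small U first (add the entries for U minus each lowest piece of U):
  |U|=1: {2}:1  {5}:1
  |U|=2: {2,5}:2  {4,5}:1
  |U|=3: {2,4,5}:3  {3,4,5}:1
  |U|=4: {2,3,4,5}:4
  start at 0(b): 4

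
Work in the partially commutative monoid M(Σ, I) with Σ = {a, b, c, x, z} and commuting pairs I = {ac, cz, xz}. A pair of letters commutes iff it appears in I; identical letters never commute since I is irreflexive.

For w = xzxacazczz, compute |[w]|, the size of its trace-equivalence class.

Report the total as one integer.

70

drop 0:x onto floor
drop 1:z onto floor
drop 2:x onto {0:x}
drop 3:a onto {1:z, 2:x}
drop 4:c onto {2:x}
drop 5:a onto {3:a}
drop 6:z onto {5:a}
drop 7:c onto {4:c}
drop 8:z onto {6:z}
drop 9:z onto {8:z}
ground layer = {0:x, 1:z}
drop-orders for the pieces not yet dropped (sum over which currently-grounded one goes next):
  1 to go: {7} 1  {9} 1
  2 to go: {4,7} 1  {7,9} 2  {8,9} 1
  3 to go: {4,7,9} 3  {6,8,9} 1  {7,8,9} 3
  4 to go: {4,7,8,9} 6  {5,6,8,9} 1  {6,7,8,9} 4
  5 to go: {3,5,6,8,9} 1  {4,6,7,8,9} 10  {5,6,7,8,9} 5
  6 to go: {1,3,5,6,8,9} 1  {3,5,6,7,8,9} 6  {4,5,6,7,8,9} 15
  7 to go: {1,3,5,6,7,8,9} 7  {3,4,5,6,7,8,9} 21
  8 to go: {1,3,4,5,6,7,8,9} 28  {2,3,4,5,6,7,8,9} 21
  if 0:x drops first: 49 orders
  if 1:z drops first: 21 orders
heap linearizations: 70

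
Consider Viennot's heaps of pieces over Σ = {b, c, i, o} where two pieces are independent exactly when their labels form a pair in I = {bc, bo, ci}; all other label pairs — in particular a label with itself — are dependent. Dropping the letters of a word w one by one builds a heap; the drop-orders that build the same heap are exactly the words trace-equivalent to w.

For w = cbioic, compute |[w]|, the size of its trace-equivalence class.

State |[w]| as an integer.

6

0(c) covers ∅
1(b) covers ∅
2(i) covers 1:b
3(o) covers 0:c, 2:i
4(i) covers 3:o
5(c) covers 3:o
floor of heap: 0:c, 1:b
completions by unplaced set U, small U first (add the entries for U minus each lowest piece of U):
  |U|=1: {4}:1  {5}:1
  |U|=2: {4,5}:2
  |U|=3: {3,4,5}:2
  |U|=4: {0,3,4,5}:2  {2,3,4,5}:2
  start at 0(c): 2
  start at 1(b): 4
sum over floor = 6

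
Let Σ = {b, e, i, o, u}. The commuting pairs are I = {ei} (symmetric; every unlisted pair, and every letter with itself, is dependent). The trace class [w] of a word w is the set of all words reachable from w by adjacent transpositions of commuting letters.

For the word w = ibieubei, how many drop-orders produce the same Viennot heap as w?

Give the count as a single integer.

4

piece 0:i — minimal
piece 1:b rests on {0:i}
piece 2:i rests on {1:b}
piece 3:e rests on {1:b}
piece 4:u rests on {2:i, 3:e}
piece 5:b rests on {4:u}
piece 6:e rests on {5:b}
piece 7:i rests on {5:b}
minimal pieces: {0:i}
ways to finish when only these pieces remain (= sum over removing one remaining piece with nothing left below it):
  1 left: {6}→1  {7}→1
  2 left: {6,7}→2
  3 left: {5,6,7}→2
  4 left: {4,5,6,7}→2
  5 left: {2,4,5,6,7}→2  {3,4,5,6,7}→2
  6 left: {2,3,4,5,6,7}→4
  placing 0:i first → 4 extensions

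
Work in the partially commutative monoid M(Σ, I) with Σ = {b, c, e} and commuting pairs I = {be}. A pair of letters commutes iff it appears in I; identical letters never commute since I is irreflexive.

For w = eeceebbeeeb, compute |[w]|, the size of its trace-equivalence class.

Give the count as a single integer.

0(e) covers ∅
1(e) covers 0:e
2(c) covers 1:e
3(e) covers 2:c
4(e) covers 3:e
5(b) covers 2:c
6(b) covers 5:b
7(e) covers 4:e
8(e) covers 7:e
9(e) covers 8:e
10(b) covers 6:b
floor of heap: 0:e
completions by unplaced set U, small U first (add the entries for U minus each lowest piece of U):
  |U|=1: {9}:1  {10}:1
  |U|=2: {6,10}:1  {8,9}:1  {9,10}:2
  |U|=3: {5,6,10}:1  {6,9,10}:3  {7,8,9}:1  {8,9,10}:3
  |U|=4: {4,7,8,9}:1  {5,6,9,10}:4  {6,8,9,10}:6  {7,8,9,10}:4
  |U|=5: {3,4,7,8,9}:1  {4,7,8,9,10}:5  {5,6,8,9,10}:10  {6,7,8,9,10}:10
  |U|=6: {3,4,7,8,9,10}:6  {4,6,7,8,9,10}:15  {5,6,7,8,9,10}:20
  |U|=7: {3,4,6,7,8,9,10}:21  {4,5,6,7,8,9,10}:35
  |U|=8: {3,4,5,6,7,8,9,10}:56
  |U|=9: {2,3,4,5,6,7,8,9,10}:56
  start at 0(e): 56

56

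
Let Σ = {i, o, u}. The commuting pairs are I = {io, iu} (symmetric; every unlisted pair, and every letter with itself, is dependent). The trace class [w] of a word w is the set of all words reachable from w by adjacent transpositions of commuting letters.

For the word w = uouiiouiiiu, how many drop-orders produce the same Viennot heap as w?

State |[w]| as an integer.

0(u) covers ∅
1(o) covers 0:u
2(u) covers 1:o
3(i) covers ∅
4(i) covers 3:i
5(o) covers 2:u
6(u) covers 5:o
7(i) covers 4:i
8(i) covers 7:i
9(i) covers 8:i
10(u) covers 6:u
floor of heap: 0:u, 3:i
completions by unplaced set U, small U first (add the entries for U minus each lowest piece of U):
  |U|=1: {9}:1  {10}:1
  |U|=2: {6,10}:1  {8,9}:1  {9,10}:2
  |U|=3: {5,6,10}:1  {6,9,10}:3  {7,8,9}:1  {8,9,10}:3
  |U|=4: {2,5,6,10}:1  {4,7,8,9}:1  {5,6,9,10}:4  {6,8,9,10}:6  {7,8,9,10}:4
  |U|=5: {1,2,5,6,10}:1  {2,5,6,9,10}:5  {3,4,7,8,9}:1  {4,7,8,9,10}:5  {5,6,8,9,10}:10  {6,7,8,9,10}:10
  |U|=6: {0,1,2,5,6,10}:1  {1,2,5,6,9,10}:6  {2,5,6,8,9,10}:15  {3,4,7,8,9,10}:6  {4,6,7,8,9,10}:15  {5,6,7,8,9,10}:20
  |U|=7: {0,1,2,5,6,9,10}:7  {1,2,5,6,8,9,10}:21  {2,5,6,7,8,9,10}:35  {3,4,6,7,8,9,10}:21  {4,5,6,7,8,9,10}:35
  |U|=8: {0,1,2,5,6,8,9,10}:28  {1,2,5,6,7,8,9,10}:56  {2,4,5,6,7,8,9,10}:70  {3,4,5,6,7,8,9,10}:56
  |U|=9: {0,1,2,5,6,7,8,9,10}:84  {1,2,4,5,6,7,8,9,10}:126  {2,3,4,5,6,7,8,9,10}:126
  start at 0(u): 252
  start at 3(i): 210
sum over floor = 462

462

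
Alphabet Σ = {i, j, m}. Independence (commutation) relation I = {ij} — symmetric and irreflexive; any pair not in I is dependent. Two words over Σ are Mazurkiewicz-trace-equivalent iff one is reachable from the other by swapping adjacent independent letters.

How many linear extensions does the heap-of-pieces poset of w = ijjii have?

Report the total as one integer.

10

0(i) covers ∅
1(j) covers ∅
2(j) covers 1:j
3(i) covers 0:i
4(i) covers 3:i
floor of heap: 0:i, 1:j
completions by unplaced set U, small U first (add the entries for U minus each lowest piece of U):
  |U|=1: {2}:1  {4}:1
  |U|=2: {1,2}:1  {2,4}:2  {3,4}:1
  |U|=3: {0,3,4}:1  {1,2,4}:3  {2,3,4}:3
  start at 0(i): 6
  start at 1(j): 4
sum over floor = 10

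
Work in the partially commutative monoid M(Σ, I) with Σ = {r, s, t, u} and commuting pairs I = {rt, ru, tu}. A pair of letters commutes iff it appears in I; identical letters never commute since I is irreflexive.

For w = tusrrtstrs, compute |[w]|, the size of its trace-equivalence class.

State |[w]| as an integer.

0(t) covers ∅
1(u) covers ∅
2(s) covers 0:t, 1:u
3(r) covers 2:s
4(r) covers 3:r
5(t) covers 2:s
6(s) covers 4:r, 5:t
7(t) covers 6:s
8(r) covers 6:s
9(s) covers 7:t, 8:r
floor of heap: 0:t, 1:u
completions by unplaced set U, small U first (add the entries for U minus each lowest piece of U):
  |U|=1: {9}:1
  |U|=2: {7,9}:1  {8,9}:1
  |U|=3: {7,8,9}:2
  |U|=4: {6,7,8,9}:2
  |U|=5: {4,6,7,8,9}:2  {5,6,7,8,9}:2
  |U|=6: {3,4,6,7,8,9}:2  {4,5,6,7,8,9}:4
  |U|=7: {3,4,5,6,7,8,9}:6
  |U|=8: {2,3,4,5,6,7,8,9}:6
  start at 0(t): 6
  start at 1(u): 6
sum over floor = 12

12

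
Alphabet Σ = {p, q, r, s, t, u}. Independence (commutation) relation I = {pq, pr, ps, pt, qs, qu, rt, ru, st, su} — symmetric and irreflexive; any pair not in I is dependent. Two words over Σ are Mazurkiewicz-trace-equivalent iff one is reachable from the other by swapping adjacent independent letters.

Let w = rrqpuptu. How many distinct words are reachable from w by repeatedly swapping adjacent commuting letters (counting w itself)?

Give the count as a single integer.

drop 0:r onto floor
drop 1:r onto {0:r}
drop 2:q onto {1:r}
drop 3:p onto floor
drop 4:u onto {3:p}
drop 5:p onto {4:u}
drop 6:t onto {2:q, 4:u}
drop 7:u onto {5:p, 6:t}
ground layer = {0:r, 3:p}
drop-orders for the pieces not yet dropped (sum over which currently-grounded one goes next):
  1 to go: {7} 1
  2 to go: {5,7} 1  {6,7} 1
  3 to go: {2,6,7} 1  {5,6,7} 2
  4 to go: {1,2,6,7} 1  {2,5,6,7} 3  {4,5,6,7} 2
  5 to go: {0,1,2,6,7} 1  {1,2,5,6,7} 4  {2,4,5,6,7} 5  {3,4,5,6,7} 2
  6 to go: {0,1,2,5,6,7} 5  {1,2,4,5,6,7} 9  {2,3,4,5,6,7} 7
  if 0:r drops first: 16 orders
  if 3:p drops first: 14 orders
heap linearizations: 30

30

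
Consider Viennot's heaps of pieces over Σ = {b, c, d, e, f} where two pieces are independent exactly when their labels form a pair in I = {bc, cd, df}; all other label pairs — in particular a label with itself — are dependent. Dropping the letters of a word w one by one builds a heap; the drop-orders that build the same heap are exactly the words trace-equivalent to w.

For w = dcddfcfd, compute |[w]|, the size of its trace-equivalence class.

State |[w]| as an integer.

70

drop 0:d onto floor
drop 1:c onto floor
drop 2:d onto {0:d}
drop 3:d onto {2:d}
drop 4:f onto {1:c}
drop 5:c onto {4:f}
drop 6:f onto {5:c}
drop 7:d onto {3:d}
ground layer = {0:d, 1:c}
drop-orders for the pieces not yet dropped (sum over which currently-grounded one goes next):
  1 to go: {6} 1  {7} 1
  2 to go: {3,7} 1  {5,6} 1  {6,7} 2
  3 to go: {2,3,7} 1  {3,6,7} 3  {4,5,6} 1  {5,6,7} 3
  4 to go: {0,2,3,7} 1  {1,4,5,6} 1  {2,3,6,7} 4  {3,5,6,7} 6  {4,5,6,7} 4
  5 to go: {0,2,3,6,7} 5  {1,4,5,6,7} 5  {2,3,5,6,7} 10  {3,4,5,6,7} 10
  6 to go: {0,2,3,5,6,7} 15  {1,3,4,5,6,7} 15  {2,3,4,5,6,7} 20
  if 0:d drops first: 35 orders
  if 1:c drops first: 35 orders
heap linearizations: 70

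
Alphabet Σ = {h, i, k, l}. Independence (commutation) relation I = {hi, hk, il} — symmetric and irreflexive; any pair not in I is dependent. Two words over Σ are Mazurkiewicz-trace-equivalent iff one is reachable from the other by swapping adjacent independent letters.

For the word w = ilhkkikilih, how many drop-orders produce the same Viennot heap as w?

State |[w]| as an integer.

drop 0:i onto floor
drop 1:l onto floor
drop 2:h onto {1:l}
drop 3:k onto {0:i, 1:l}
drop 4:k onto {3:k}
drop 5:i onto {4:k}
drop 6:k onto {5:i}
drop 7:i onto {6:k}
drop 8:l onto {2:h, 6:k}
drop 9:i onto {7:i}
drop 10:h onto {8:l}
ground layer = {0:i, 1:l}
drop-orders for the pieces not yet dropped (sum over which currently-grounded one goes next):
  1 to go: {9} 1  {10} 1
  2 to go: {7,9} 1  {8,10} 1  {9,10} 2
  3 to go: {2,8,10} 1  {7,9,10} 3  {8,9,10} 3
  4 to go: {2,8,9,10} 4  {7,8,9,10} 6
  5 to go: {2,7,8,9,10} 10  {6,7,8,9,10} 6
  6 to go: {2,6,7,8,9,10} 16  {5,6,7,8,9,10} 6
  7 to go: {2,5,6,7,8,9,10} 22  {4,5,6,7,8,9,10} 6
  8 to go: {2,4,5,6,7,8,9,10} 28  {3,4,5,6,7,8,9,10} 6
  9 to go: {0,3,4,5,6,7,8,9,10} 6  {2,3,4,5,6,7,8,9,10} 34
  if 0:i drops first: 34 orders
  if 1:l drops first: 40 orders
heap linearizations: 74

74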